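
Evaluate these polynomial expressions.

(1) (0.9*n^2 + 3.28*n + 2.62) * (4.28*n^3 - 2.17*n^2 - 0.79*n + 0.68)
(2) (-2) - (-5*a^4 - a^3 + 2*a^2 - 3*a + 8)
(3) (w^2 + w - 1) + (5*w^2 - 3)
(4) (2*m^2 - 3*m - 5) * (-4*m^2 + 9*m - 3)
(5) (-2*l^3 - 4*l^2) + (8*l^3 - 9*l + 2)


(1) = 3.852*n^5 + 12.0854*n^4 + 3.385*n^3 - 7.6646*n^2 + 0.1606*n + 1.7816
(2) = 5*a^4 + a^3 - 2*a^2 + 3*a - 10
(3) = 6*w^2 + w - 4
(4) = -8*m^4 + 30*m^3 - 13*m^2 - 36*m + 15
(5) = 6*l^3 - 4*l^2 - 9*l + 2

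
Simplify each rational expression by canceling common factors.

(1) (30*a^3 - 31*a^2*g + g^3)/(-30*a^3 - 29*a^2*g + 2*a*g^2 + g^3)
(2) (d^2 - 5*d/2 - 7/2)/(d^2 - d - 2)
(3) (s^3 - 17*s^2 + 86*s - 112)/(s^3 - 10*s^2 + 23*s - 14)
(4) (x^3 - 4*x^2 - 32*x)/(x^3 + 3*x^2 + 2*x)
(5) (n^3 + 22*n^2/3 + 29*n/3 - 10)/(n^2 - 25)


(1) = (-a + g)/(a + g)
(2) = (2*d - 7)/(2*d - 4)
(3) = (s - 8)/(s - 1)
(4) = (x^2 - 4*x - 32)/(x^2 + 3*x + 2)
(5) = (3*n^2 + 7*n - 6)/(3*n - 15)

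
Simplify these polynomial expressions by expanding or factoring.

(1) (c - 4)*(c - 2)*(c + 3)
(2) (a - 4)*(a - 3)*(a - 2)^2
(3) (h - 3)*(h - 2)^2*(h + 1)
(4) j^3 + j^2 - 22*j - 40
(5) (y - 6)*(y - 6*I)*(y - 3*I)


(1) = c^3 - 3*c^2 - 10*c + 24
(2) = a^4 - 11*a^3 + 44*a^2 - 76*a + 48
(3) = h^4 - 6*h^3 + 9*h^2 + 4*h - 12
(4) = (j - 5)*(j + 2)*(j + 4)
(5) = y^3 - 6*y^2 - 9*I*y^2 - 18*y + 54*I*y + 108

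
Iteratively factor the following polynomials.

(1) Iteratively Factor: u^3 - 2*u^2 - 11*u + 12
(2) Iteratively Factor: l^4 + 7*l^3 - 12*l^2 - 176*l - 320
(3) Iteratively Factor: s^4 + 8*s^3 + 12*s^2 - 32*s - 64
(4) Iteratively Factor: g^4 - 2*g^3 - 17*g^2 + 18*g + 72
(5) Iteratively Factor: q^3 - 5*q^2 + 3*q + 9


(1) = (u - 4)*(u^2 + 2*u - 3) = (u - 4)*(u + 3)*(u - 1)
(2) = (l + 4)*(l^3 + 3*l^2 - 24*l - 80) = (l + 4)^2*(l^2 - l - 20) = (l + 4)^3*(l - 5)
(3) = (s + 4)*(s^3 + 4*s^2 - 4*s - 16) = (s - 2)*(s + 4)*(s^2 + 6*s + 8) = (s - 2)*(s + 4)^2*(s + 2)
(4) = (g - 4)*(g^3 + 2*g^2 - 9*g - 18) = (g - 4)*(g - 3)*(g^2 + 5*g + 6) = (g - 4)*(g - 3)*(g + 2)*(g + 3)
(5) = (q + 1)*(q^2 - 6*q + 9) = (q - 3)*(q + 1)*(q - 3)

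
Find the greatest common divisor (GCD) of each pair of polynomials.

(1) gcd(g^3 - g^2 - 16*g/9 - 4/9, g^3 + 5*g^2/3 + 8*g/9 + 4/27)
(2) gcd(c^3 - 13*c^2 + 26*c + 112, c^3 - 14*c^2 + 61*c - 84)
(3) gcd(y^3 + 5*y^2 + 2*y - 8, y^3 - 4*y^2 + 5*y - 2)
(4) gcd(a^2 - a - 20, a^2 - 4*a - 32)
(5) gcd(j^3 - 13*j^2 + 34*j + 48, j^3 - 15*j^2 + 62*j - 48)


(1) = gcd((g - 2)*(g + 1/3)*(g + 2/3), (g + 1/3)*(g + 2/3)^2) = g^2 + g + 2/9
(2) = c - 7
(3) = y - 1
(4) = a + 4
(5) = j^2 - 14*j + 48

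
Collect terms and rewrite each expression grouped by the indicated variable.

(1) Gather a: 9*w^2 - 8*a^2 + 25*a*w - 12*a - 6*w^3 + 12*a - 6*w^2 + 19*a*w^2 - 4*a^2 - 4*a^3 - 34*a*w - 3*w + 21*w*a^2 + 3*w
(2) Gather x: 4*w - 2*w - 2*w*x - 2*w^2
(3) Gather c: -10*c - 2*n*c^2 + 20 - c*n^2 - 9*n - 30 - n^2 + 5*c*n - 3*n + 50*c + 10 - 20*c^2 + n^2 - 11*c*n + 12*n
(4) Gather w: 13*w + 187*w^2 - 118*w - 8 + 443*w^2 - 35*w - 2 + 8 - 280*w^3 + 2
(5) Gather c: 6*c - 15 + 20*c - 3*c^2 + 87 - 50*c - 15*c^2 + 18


(1) = -4*a^3 + a^2*(21*w - 12) + a*(19*w^2 - 9*w) - 6*w^3 + 3*w^2
(2) = -2*w^2 - 2*w*x + 2*w
(3) = c^2*(-2*n - 20) + c*(-n^2 - 6*n + 40)
(4) = -280*w^3 + 630*w^2 - 140*w
(5) = -18*c^2 - 24*c + 90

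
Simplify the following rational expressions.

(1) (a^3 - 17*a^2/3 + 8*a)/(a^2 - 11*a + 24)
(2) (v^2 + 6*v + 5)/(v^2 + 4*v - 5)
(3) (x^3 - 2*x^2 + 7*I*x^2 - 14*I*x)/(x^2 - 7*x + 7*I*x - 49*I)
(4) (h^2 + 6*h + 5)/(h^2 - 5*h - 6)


(1) = (3*a^2 - 8*a)/(3*a - 24)
(2) = (v + 1)/(v - 1)
(3) = (x^2 - 2*x)/(x - 7)
(4) = (h + 5)/(h - 6)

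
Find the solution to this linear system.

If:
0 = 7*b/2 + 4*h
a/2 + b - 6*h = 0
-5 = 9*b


Then:
a = 125/18
b = -5/9
h = 35/72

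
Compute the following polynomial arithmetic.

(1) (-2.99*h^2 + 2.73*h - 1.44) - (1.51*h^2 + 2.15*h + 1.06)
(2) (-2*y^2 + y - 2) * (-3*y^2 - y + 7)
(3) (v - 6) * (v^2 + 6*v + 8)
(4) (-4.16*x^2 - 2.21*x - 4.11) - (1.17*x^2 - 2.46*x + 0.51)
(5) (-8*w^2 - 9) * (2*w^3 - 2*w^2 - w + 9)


(1) = -4.5*h^2 + 0.58*h - 2.5
(2) = 6*y^4 - y^3 - 9*y^2 + 9*y - 14
(3) = v^3 - 28*v - 48
(4) = -5.33*x^2 + 0.25*x - 4.62
(5) = -16*w^5 + 16*w^4 - 10*w^3 - 54*w^2 + 9*w - 81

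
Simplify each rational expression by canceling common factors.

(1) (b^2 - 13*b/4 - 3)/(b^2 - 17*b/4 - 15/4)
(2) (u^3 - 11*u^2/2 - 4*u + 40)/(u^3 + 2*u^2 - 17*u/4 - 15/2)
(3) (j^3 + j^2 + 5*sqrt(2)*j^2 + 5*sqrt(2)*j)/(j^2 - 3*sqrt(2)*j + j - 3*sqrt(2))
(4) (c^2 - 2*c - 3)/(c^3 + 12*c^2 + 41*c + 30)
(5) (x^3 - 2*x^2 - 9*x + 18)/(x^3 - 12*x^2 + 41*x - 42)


(1) = (b - 4)/(b - 5)
(2) = (2*u^2 - 16*u + 32)/(2*u^2 - u - 6)
(3) = (j^2 + 5*sqrt(2)*j)/(j - 3*sqrt(2))
(4) = (c - 3)/(c^2 + 11*c + 30)
(5) = (x + 3)/(x - 7)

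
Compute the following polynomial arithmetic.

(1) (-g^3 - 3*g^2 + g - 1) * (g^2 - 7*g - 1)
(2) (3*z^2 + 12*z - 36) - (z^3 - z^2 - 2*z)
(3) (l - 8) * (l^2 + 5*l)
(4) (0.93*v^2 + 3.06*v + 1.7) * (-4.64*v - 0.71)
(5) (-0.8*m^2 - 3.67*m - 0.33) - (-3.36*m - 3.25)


(1) = -g^5 + 4*g^4 + 23*g^3 - 5*g^2 + 6*g + 1
(2) = -z^3 + 4*z^2 + 14*z - 36
(3) = l^3 - 3*l^2 - 40*l
(4) = -4.3152*v^3 - 14.8587*v^2 - 10.0606*v - 1.207
(5) = -0.8*m^2 - 0.31*m + 2.92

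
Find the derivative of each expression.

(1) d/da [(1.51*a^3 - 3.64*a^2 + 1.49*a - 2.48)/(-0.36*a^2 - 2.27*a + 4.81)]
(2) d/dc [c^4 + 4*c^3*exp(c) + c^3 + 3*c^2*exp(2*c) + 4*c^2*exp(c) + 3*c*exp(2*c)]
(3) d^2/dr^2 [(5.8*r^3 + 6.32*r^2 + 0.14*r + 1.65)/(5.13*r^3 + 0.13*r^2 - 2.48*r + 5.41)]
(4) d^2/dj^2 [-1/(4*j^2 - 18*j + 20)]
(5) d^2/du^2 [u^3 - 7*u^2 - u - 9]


(1) = (-0.5436*a^4 - 6.8554*a^3 + 30.5885*a^2 - 36.8024*a + 1.5373)/(0.1296*a^4 + 1.6344*a^3 + 1.6897*a^2 - 21.8374*a + 23.1361)
(2) = 4*c^3*exp(c) + 4*c^3 + 6*c^2*exp(2*c) + 16*c^2*exp(c) + 3*c^2 + 12*c*exp(2*c) + 8*c*exp(c) + 3*exp(2*c)
(3) = (324.909576*r^6 + 464.845716*r^5 - 927.561456*r^4 - 2367.177324*r^3 - 665.98377*r^2 + 739.989678*r + 391.680918)/(135.005697*r^9 + 10.263591*r^8 - 195.537645*r^7 + 417.202012*r^6 + 116.176494*r^5 - 410.296161*r^4 + 424.717963*r^3 + 111.235551*r^2 - 217.754664*r + 158.340421)
(4) = (4*j^2 - 18*j - (4*j - 9)^2 + 20)/(2*j^2 - 9*j + 10)^3
(5) = 6*u - 14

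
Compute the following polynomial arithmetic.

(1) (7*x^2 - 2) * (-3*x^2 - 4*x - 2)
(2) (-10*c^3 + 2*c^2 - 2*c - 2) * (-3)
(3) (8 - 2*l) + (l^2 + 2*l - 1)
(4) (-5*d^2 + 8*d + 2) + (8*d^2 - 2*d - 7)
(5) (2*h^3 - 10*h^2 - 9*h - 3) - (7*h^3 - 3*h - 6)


(1) = -21*x^4 - 28*x^3 - 8*x^2 + 8*x + 4
(2) = 30*c^3 - 6*c^2 + 6*c + 6
(3) = l^2 + 7
(4) = 3*d^2 + 6*d - 5
(5) = -5*h^3 - 10*h^2 - 6*h + 3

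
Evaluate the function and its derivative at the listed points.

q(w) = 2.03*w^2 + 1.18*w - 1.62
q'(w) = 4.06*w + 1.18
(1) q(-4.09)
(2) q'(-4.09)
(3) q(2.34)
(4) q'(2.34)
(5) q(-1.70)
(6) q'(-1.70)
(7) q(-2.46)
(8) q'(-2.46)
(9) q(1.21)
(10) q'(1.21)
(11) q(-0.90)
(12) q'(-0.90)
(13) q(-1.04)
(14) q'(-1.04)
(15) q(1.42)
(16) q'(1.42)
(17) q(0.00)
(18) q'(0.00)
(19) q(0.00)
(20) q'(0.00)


(1) = 27.51
(2) = -15.43
(3) = 12.26
(4) = 10.68
(5) = 2.24
(6) = -5.72
(7) = 7.76
(8) = -8.81
(9) = 2.78
(10) = 6.09
(11) = -1.04
(12) = -2.47
(13) = -0.65
(14) = -3.04
(15) = 4.15
(16) = 6.95
(17) = -1.62
(18) = 1.18
(19) = -1.62
(20) = 1.18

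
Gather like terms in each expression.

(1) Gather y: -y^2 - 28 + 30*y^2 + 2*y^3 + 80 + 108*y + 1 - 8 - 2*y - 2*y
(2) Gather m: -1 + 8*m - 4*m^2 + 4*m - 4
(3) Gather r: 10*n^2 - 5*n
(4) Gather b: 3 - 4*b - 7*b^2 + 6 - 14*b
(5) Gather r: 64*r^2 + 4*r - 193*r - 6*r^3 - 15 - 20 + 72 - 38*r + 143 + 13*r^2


(1) = 2*y^3 + 29*y^2 + 104*y + 45
(2) = -4*m^2 + 12*m - 5
(3) = 10*n^2 - 5*n
(4) = -7*b^2 - 18*b + 9
(5) = -6*r^3 + 77*r^2 - 227*r + 180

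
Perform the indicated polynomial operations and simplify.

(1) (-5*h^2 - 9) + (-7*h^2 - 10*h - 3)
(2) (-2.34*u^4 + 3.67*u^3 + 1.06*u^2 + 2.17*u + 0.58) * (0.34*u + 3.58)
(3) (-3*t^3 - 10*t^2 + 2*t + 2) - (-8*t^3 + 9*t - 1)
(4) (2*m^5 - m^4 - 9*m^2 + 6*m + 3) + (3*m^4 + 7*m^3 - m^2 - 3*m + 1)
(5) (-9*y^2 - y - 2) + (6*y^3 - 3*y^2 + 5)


(1) = -12*h^2 - 10*h - 12
(2) = -0.7956*u^5 - 7.1294*u^4 + 13.499*u^3 + 4.5326*u^2 + 7.9658*u + 2.0764
(3) = 5*t^3 - 10*t^2 - 7*t + 3
(4) = 2*m^5 + 2*m^4 + 7*m^3 - 10*m^2 + 3*m + 4
(5) = 6*y^3 - 12*y^2 - y + 3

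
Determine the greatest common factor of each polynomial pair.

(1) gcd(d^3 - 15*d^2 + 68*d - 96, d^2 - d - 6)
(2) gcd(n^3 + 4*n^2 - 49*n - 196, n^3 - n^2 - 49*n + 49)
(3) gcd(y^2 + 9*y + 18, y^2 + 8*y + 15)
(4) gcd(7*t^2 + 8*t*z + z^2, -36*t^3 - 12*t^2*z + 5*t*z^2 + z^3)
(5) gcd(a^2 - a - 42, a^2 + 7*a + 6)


(1) = gcd((d - 8)*(d - 4)*(d - 3), (d - 3)*(d + 2)) = d - 3
(2) = n^2 - 49
(3) = y + 3
(4) = 1
(5) = gcd((a - 7)*(a + 6), (a + 1)*(a + 6)) = a + 6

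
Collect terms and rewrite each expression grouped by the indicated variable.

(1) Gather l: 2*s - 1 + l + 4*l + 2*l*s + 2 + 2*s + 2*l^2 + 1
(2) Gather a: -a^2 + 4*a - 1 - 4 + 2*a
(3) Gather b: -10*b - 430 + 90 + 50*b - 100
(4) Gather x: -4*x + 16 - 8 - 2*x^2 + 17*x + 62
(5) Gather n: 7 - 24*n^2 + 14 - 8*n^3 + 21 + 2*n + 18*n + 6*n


(1) = 2*l^2 + l*(2*s + 5) + 4*s + 2
(2) = -a^2 + 6*a - 5
(3) = 40*b - 440
(4) = -2*x^2 + 13*x + 70
(5) = -8*n^3 - 24*n^2 + 26*n + 42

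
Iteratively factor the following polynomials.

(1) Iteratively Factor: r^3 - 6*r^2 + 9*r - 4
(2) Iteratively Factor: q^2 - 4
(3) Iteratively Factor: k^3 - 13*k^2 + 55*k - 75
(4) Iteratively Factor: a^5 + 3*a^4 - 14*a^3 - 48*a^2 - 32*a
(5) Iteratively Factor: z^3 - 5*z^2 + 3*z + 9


(1) = (r - 4)*(r^2 - 2*r + 1) = (r - 4)*(r - 1)*(r - 1)
(2) = (q + 2)*(q - 2)
(3) = (k - 5)*(k^2 - 8*k + 15) = (k - 5)*(k - 3)*(k - 5)
(4) = (a)*(a^4 + 3*a^3 - 14*a^2 - 48*a - 32) = a*(a + 4)*(a^3 - a^2 - 10*a - 8) = a*(a - 4)*(a + 4)*(a^2 + 3*a + 2) = a*(a - 4)*(a + 1)*(a + 4)*(a + 2)
(5) = (z - 3)*(z^2 - 2*z - 3) = (z - 3)^2*(z + 1)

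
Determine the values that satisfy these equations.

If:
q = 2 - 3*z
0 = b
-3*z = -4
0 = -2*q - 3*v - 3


Then:
b = 0
q = -2
v = 1/3
z = 4/3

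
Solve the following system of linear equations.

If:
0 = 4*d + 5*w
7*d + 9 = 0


Then:
d = -9/7
w = 36/35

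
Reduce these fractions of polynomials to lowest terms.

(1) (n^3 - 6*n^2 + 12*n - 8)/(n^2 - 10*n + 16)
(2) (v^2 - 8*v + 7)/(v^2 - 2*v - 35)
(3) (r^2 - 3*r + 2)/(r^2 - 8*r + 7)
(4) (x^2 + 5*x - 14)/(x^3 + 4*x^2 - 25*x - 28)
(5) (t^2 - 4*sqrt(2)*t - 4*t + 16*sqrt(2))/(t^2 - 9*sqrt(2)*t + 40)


(1) = (n^2 - 4*n + 4)/(n - 8)
(2) = (v - 1)/(v + 5)
(3) = (r - 2)/(r - 7)
(4) = (x - 2)/(x^2 - 3*x - 4)
(5) = (t - 4)/(t - 5*sqrt(2))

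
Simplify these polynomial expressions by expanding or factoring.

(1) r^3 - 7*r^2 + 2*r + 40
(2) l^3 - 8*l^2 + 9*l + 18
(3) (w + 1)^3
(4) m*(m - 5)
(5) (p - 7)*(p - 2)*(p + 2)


(1) = (r - 5)*(r - 4)*(r + 2)
(2) = (l - 6)*(l - 3)*(l + 1)
(3) = w^3 + 3*w^2 + 3*w + 1
(4) = m^2 - 5*m
(5) = p^3 - 7*p^2 - 4*p + 28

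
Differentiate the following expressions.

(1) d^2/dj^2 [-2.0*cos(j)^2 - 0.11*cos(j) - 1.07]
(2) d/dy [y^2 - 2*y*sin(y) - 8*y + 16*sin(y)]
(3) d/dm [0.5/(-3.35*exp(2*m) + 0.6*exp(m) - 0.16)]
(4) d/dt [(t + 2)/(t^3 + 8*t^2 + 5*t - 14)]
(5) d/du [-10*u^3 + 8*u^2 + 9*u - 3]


(1) = 0.11*cos(j) + 4.0*cos(2*j)
(2) = -2*y*cos(y) + 2*y - 2*sin(y) + 16*cos(y) - 8
(3) = (3.35*exp(m) - 0.3)*exp(m)/(3.35*exp(2*m) - 0.6*exp(m) + 0.16)^2
(4) = 2*(-t - 3)/(t^4 + 12*t^3 + 22*t^2 - 84*t + 49)
(5) = -30*u^2 + 16*u + 9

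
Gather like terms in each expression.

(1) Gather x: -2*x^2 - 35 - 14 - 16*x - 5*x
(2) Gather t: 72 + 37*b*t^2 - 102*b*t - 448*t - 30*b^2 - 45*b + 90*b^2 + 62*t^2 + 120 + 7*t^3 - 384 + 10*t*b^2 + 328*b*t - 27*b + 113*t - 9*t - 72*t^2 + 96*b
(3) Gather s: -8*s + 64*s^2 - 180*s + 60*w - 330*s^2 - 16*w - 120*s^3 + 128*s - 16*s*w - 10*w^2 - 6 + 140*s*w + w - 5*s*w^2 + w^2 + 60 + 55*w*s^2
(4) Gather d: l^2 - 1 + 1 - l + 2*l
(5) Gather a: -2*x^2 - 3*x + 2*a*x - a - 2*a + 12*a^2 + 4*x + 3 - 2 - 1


(1) = -2*x^2 - 21*x - 49
(2) = 60*b^2 + 24*b + 7*t^3 + t^2*(37*b - 10) + t*(10*b^2 + 226*b - 344) - 192
(3) = -120*s^3 + s^2*(55*w - 266) + s*(-5*w^2 + 124*w - 60) - 9*w^2 + 45*w + 54
(4) = l^2 + l
(5) = 12*a^2 + a*(2*x - 3) - 2*x^2 + x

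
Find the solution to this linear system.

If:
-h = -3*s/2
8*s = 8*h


Then:
h = 0
s = 0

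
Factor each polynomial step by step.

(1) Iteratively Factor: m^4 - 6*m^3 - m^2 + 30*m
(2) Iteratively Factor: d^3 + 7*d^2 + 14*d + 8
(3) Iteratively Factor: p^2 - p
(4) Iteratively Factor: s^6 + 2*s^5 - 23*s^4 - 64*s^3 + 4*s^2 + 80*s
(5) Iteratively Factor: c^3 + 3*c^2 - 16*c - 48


(1) = (m - 5)*(m^3 - m^2 - 6*m) = (m - 5)*(m - 3)*(m^2 + 2*m) = m*(m - 5)*(m - 3)*(m + 2)
(2) = (d + 1)*(d^2 + 6*d + 8) = (d + 1)*(d + 4)*(d + 2)
(3) = (p)*(p - 1)
(4) = (s + 4)*(s^5 - 2*s^4 - 15*s^3 - 4*s^2 + 20*s) = (s - 5)*(s + 4)*(s^4 + 3*s^3 - 4*s) = (s - 5)*(s - 1)*(s + 4)*(s^3 + 4*s^2 + 4*s) = (s - 5)*(s - 1)*(s + 2)*(s + 4)*(s^2 + 2*s) = (s - 5)*(s - 1)*(s + 2)^2*(s + 4)*(s)
(5) = (c - 4)*(c^2 + 7*c + 12) = (c - 4)*(c + 4)*(c + 3)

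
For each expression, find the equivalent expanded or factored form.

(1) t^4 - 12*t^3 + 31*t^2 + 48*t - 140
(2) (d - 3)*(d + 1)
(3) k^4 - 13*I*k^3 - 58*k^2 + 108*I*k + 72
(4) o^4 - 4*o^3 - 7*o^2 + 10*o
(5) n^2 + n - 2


(1) = (t - 7)*(t - 5)*(t - 2)*(t + 2)
(2) = d^2 - 2*d - 3
(3) = (k - 6*I)*(k - 3*I)*(k - 2*I)^2
(4) = o*(o - 5)*(o - 1)*(o + 2)
(5) = (n - 1)*(n + 2)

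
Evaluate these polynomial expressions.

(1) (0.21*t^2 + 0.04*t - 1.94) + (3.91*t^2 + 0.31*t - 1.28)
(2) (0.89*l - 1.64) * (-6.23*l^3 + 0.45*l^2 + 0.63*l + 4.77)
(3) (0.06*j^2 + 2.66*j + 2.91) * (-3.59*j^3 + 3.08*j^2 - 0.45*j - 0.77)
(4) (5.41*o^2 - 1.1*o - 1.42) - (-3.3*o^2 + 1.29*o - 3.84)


(1) = 4.12*t^2 + 0.35*t - 3.22
(2) = -5.5447*l^4 + 10.6177*l^3 - 0.1773*l^2 + 3.2121*l - 7.8228
(3) = -0.2154*j^5 - 9.3646*j^4 - 2.2811*j^3 + 7.7196*j^2 - 3.3577*j - 2.2407
(4) = 8.71*o^2 - 2.39*o + 2.42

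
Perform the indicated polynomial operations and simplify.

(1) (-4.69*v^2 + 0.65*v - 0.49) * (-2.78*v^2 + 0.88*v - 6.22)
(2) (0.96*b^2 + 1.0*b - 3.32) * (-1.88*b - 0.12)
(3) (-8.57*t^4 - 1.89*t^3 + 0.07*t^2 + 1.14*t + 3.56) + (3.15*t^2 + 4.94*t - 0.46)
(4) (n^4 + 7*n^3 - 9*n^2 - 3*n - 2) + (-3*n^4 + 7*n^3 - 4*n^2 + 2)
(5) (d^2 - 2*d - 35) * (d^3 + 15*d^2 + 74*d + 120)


(1) = 13.0382*v^4 - 5.9342*v^3 + 31.106*v^2 - 4.4742*v + 3.0478
(2) = -1.8048*b^3 - 1.9952*b^2 + 6.1216*b + 0.3984
(3) = -8.57*t^4 - 1.89*t^3 + 3.22*t^2 + 6.08*t + 3.1
(4) = -2*n^4 + 14*n^3 - 13*n^2 - 3*n
(5) = d^5 + 13*d^4 + 9*d^3 - 553*d^2 - 2830*d - 4200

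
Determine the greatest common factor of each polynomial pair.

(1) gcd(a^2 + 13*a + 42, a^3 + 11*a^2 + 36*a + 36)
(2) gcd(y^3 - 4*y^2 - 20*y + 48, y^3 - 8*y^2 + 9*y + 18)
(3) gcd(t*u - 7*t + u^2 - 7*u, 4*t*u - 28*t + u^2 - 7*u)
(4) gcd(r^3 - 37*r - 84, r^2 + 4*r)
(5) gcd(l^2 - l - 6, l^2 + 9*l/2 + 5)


(1) = a + 6
(2) = y - 6
(3) = u - 7
(4) = gcd((r - 7)*(r + 3)*(r + 4), r*(r + 4)) = r + 4
(5) = l + 2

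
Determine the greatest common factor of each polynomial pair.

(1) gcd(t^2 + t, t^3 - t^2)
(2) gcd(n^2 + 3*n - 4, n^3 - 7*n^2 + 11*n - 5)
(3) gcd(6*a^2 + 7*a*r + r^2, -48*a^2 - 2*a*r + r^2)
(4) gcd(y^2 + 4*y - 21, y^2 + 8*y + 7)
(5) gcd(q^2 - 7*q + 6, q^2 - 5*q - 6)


(1) = t
(2) = n - 1
(3) = 6*a + r
(4) = y + 7
(5) = q - 6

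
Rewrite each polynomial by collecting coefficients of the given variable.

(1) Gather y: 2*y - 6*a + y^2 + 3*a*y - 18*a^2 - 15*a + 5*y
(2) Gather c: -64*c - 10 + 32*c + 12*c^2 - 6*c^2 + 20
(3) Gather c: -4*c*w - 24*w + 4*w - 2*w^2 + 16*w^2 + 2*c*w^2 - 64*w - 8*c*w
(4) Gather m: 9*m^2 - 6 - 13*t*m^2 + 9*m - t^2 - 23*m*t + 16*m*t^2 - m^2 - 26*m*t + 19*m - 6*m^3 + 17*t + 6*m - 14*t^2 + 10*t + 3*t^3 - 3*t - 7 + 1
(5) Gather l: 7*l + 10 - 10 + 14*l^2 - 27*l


(1) = -18*a^2 - 21*a + y^2 + y*(3*a + 7)
(2) = 6*c^2 - 32*c + 10
(3) = c*(2*w^2 - 12*w) + 14*w^2 - 84*w
(4) = -6*m^3 + m^2*(8 - 13*t) + m*(16*t^2 - 49*t + 34) + 3*t^3 - 15*t^2 + 24*t - 12
(5) = 14*l^2 - 20*l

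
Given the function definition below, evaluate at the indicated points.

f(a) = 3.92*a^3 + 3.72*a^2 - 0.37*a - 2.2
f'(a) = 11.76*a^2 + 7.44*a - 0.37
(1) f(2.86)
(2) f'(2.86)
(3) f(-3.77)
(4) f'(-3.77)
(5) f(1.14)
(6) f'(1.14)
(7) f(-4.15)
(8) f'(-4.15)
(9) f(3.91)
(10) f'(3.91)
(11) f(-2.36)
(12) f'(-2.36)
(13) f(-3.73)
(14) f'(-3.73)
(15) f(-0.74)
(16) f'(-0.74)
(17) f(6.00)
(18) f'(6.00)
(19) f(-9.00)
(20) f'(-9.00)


(1) = 118.87
(2) = 117.10
(3) = -157.98
(4) = 138.72
(5) = 8.02
(6) = 23.39
(7) = -216.77
(8) = 171.29
(9) = 287.55
(10) = 208.51
(11) = -32.13
(12) = 47.57
(13) = -152.49
(14) = 135.49
(15) = -1.48
(16) = 0.56
(17) = 976.22
(18) = 467.63
(19) = -2555.23
(20) = 885.23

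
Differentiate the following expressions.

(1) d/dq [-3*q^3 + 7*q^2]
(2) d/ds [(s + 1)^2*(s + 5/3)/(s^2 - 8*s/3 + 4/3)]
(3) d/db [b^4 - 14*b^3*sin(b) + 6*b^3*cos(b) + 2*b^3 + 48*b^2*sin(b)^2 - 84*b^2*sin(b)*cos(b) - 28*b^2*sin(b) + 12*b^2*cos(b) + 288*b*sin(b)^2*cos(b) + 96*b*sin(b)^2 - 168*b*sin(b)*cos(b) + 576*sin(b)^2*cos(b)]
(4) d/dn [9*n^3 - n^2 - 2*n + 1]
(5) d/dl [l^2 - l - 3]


(1) = q*(14 - 9*q)
(2) = (9*s^4 - 48*s^3 - 91*s^2 + 58*s + 92)/(9*s^4 - 48*s^3 + 88*s^2 - 64*s + 16)
(3) = -6*b^3*sin(b) - 14*b^3*cos(b) + 4*b^3 - 54*b^2*sin(b) + 48*b^2*sin(2*b) - 10*b^2*cos(b) - 84*b^2*cos(2*b) + 6*b^2 - 128*b*sin(b) + 12*b*sin(2*b) + 216*b*sin(3*b) + 24*b*cos(b) - 216*b*cos(2*b) + 48*b - 144*sin(b) - 84*sin(2*b) + 432*sin(3*b) + 72*cos(b) - 48*cos(2*b) - 72*cos(3*b) + 48
(4) = 27*n^2 - 2*n - 2
(5) = 2*l - 1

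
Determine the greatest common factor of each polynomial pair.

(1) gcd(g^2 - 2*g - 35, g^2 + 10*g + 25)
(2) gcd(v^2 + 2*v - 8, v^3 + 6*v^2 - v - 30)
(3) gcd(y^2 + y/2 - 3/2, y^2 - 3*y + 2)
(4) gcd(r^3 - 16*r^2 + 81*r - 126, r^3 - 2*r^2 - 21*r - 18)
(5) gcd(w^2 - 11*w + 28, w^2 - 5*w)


(1) = gcd((g - 7)*(g + 5), (g + 5)^2) = g + 5
(2) = v - 2
(3) = y - 1
(4) = r - 6
(5) = gcd((w - 7)*(w - 4), w*(w - 5)) = 1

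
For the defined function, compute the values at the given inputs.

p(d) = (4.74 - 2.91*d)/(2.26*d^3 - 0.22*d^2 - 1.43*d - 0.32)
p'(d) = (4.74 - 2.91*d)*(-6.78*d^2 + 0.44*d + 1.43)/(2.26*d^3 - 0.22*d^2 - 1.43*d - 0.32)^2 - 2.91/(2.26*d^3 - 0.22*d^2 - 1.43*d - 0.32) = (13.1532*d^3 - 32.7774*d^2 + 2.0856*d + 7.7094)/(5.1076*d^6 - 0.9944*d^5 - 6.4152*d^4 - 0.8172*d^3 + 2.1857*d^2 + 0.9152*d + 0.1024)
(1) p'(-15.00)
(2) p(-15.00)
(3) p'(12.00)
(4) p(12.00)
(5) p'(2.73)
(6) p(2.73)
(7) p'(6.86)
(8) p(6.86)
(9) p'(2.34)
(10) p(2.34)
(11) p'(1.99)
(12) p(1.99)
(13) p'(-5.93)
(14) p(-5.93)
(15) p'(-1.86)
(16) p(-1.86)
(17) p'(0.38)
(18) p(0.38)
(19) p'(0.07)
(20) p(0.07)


(1) = -0.00
(2) = -0.01
(3) = 0.00
(4) = -0.01
(5) = 0.02
(6) = -0.08
(7) = 0.01
(8) = -0.02
(9) = 0.00
(10) = -0.09
(11) = -0.08
(12) = -0.08
(13) = -0.02
(14) = -0.05
(15) = -1.16
(16) = -0.78
(17) = 7.55
(18) = -4.71
(19) = 43.56
(20) = -10.79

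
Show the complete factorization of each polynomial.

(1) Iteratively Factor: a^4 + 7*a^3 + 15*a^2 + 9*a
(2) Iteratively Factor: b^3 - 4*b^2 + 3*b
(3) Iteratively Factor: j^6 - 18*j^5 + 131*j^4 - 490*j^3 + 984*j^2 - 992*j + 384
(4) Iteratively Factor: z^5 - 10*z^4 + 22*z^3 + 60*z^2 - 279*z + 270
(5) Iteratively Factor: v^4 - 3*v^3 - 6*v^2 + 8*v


(1) = (a + 3)*(a^3 + 4*a^2 + 3*a) = a*(a + 3)*(a^2 + 4*a + 3) = a*(a + 1)*(a + 3)*(a + 3)
(2) = (b)*(b^2 - 4*b + 3) = b*(b - 1)*(b - 3)
(3) = (j - 4)*(j^5 - 14*j^4 + 75*j^3 - 190*j^2 + 224*j - 96) = (j - 4)^2*(j^4 - 10*j^3 + 35*j^2 - 50*j + 24) = (j - 4)^2*(j - 3)*(j^3 - 7*j^2 + 14*j - 8) = (j - 4)^2*(j - 3)*(j - 1)*(j^2 - 6*j + 8) = (j - 4)^2*(j - 3)*(j - 2)*(j - 1)*(j - 4)
(4) = (z - 3)*(z^4 - 7*z^3 + z^2 + 63*z - 90) = (z - 3)*(z - 2)*(z^3 - 5*z^2 - 9*z + 45) = (z - 3)*(z - 2)*(z + 3)*(z^2 - 8*z + 15) = (z - 5)*(z - 3)*(z - 2)*(z + 3)*(z - 3)
(5) = (v - 1)*(v^3 - 2*v^2 - 8*v) = v*(v - 1)*(v^2 - 2*v - 8) = v*(v - 4)*(v - 1)*(v + 2)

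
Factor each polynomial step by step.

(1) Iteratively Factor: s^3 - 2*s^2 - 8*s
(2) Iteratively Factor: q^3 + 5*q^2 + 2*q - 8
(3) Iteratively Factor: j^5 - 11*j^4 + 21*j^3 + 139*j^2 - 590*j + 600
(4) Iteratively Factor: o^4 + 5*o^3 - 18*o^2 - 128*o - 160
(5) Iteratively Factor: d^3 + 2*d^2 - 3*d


(1) = (s)*(s^2 - 2*s - 8) = s*(s - 4)*(s + 2)
(2) = (q + 2)*(q^2 + 3*q - 4) = (q + 2)*(q + 4)*(q - 1)
(3) = (j - 5)*(j^4 - 6*j^3 - 9*j^2 + 94*j - 120) = (j - 5)*(j - 2)*(j^3 - 4*j^2 - 17*j + 60) = (j - 5)*(j - 2)*(j + 4)*(j^2 - 8*j + 15) = (j - 5)*(j - 3)*(j - 2)*(j + 4)*(j - 5)
(4) = (o + 4)*(o^3 + o^2 - 22*o - 40) = (o + 4)^2*(o^2 - 3*o - 10) = (o + 2)*(o + 4)^2*(o - 5)
(5) = (d)*(d^2 + 2*d - 3) = d*(d - 1)*(d + 3)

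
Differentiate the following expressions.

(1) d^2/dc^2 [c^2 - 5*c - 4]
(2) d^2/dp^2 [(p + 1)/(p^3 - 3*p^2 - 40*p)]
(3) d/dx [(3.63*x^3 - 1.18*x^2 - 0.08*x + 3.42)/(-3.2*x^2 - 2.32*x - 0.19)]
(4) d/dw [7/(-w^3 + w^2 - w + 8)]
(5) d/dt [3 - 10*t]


(1) = 2
(2) = 2*(3*p^5 - 3*p^4 + 25*p^3 - 93*p^2 + 360*p + 1600)/(p^3*(p^6 - 9*p^5 - 93*p^4 + 693*p^3 + 3720*p^2 - 14400*p - 64000))
(3) = (-11.616*x^4 - 16.8432*x^3 + 0.4125*x^2 + 22.3364*x + 7.9496)/(10.24*x^4 + 14.848*x^3 + 6.5984*x^2 + 0.8816*x + 0.0361)
(4) = 7*(3*w^2 - 2*w + 1)/(w^3 - w^2 + w - 8)^2
(5) = -10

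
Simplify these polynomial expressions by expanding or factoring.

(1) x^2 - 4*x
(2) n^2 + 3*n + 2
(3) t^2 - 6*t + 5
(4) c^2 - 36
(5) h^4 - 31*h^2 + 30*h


(1) = x*(x - 4)
(2) = (n + 1)*(n + 2)
(3) = (t - 5)*(t - 1)
(4) = (c - 6)*(c + 6)
(5) = h*(h - 5)*(h - 1)*(h + 6)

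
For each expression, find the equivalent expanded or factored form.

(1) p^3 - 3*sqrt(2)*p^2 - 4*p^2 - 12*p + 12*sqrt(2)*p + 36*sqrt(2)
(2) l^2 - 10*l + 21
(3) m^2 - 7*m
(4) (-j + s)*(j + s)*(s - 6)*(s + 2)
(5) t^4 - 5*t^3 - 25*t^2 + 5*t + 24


(1) = (p - 6)*(p + 2)*(p - 3*sqrt(2))
(2) = (l - 7)*(l - 3)
(3) = m*(m - 7)
(4) = -j^2*s^2 + 4*j^2*s + 12*j^2 + s^4 - 4*s^3 - 12*s^2
(5) = (t - 8)*(t - 1)*(t + 1)*(t + 3)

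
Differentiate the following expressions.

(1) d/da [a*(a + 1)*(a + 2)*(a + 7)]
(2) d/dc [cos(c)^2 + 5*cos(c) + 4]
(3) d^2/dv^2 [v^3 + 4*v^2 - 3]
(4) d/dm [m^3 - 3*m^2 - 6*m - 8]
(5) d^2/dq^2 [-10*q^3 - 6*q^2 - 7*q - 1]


(1) = 4*a^3 + 30*a^2 + 46*a + 14
(2) = -(2*cos(c) + 5)*sin(c)
(3) = 6*v + 8
(4) = 3*m^2 - 6*m - 6
(5) = -60*q - 12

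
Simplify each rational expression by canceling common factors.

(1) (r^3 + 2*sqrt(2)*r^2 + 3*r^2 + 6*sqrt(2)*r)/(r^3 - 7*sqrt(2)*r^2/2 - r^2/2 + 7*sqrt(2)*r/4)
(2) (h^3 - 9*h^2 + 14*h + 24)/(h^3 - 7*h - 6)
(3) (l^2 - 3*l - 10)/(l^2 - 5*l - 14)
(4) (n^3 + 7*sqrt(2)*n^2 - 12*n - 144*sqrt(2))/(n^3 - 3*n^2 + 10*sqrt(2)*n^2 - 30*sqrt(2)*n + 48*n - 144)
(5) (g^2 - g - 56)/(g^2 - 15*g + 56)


(1) = (4*r^2 + r*(8*sqrt(2) + 12) + 24*sqrt(2))/(4*r^2 + r*(-14*sqrt(2) - 2) + 7*sqrt(2))
(2) = (h^2 - 10*h + 24)/(h^2 - h - 6)
(3) = (l - 5)/(l - 7)
(4) = (n - 3*sqrt(2))/(n - 3)
(5) = (g + 7)/(g - 7)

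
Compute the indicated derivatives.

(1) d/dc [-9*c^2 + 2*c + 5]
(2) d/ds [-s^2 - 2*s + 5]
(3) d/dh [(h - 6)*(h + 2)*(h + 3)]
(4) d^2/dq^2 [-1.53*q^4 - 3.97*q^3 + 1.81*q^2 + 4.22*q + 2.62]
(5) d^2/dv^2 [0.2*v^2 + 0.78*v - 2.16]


(1) = 2 - 18*c
(2) = -2*s - 2
(3) = 3*h^2 - 2*h - 24
(4) = -18.36*q^2 - 23.82*q + 3.62
(5) = 0.400000000000000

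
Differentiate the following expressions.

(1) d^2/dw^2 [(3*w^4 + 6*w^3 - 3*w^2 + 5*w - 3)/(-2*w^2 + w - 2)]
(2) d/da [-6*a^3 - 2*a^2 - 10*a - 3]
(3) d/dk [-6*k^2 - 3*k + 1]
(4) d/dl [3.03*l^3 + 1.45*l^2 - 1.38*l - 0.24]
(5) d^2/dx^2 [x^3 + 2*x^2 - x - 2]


(1) = 2*(-12*w^6 + 18*w^5 - 45*w^4 + 52*w^3 - 36*w^2 - 30*w - 7)/(8*w^6 - 12*w^5 + 30*w^4 - 25*w^3 + 30*w^2 - 12*w + 8)
(2) = -18*a^2 - 4*a - 10
(3) = -12*k - 3
(4) = 9.09*l^2 + 2.9*l - 1.38
(5) = 6*x + 4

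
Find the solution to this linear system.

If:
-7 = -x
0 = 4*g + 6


Then:
g = -3/2
x = 7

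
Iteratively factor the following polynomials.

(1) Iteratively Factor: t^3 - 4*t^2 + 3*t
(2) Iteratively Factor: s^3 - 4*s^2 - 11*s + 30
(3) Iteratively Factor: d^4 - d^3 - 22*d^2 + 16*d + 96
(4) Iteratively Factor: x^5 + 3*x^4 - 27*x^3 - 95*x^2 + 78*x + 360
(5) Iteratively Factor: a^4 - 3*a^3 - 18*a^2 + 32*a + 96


(1) = (t - 3)*(t^2 - t) = (t - 3)*(t - 1)*(t)
(2) = (s - 2)*(s^2 - 2*s - 15) = (s - 2)*(s + 3)*(s - 5)
(3) = (d + 2)*(d^3 - 3*d^2 - 16*d + 48) = (d - 4)*(d + 2)*(d^2 + d - 12) = (d - 4)*(d + 2)*(d + 4)*(d - 3)
(4) = (x - 2)*(x^4 + 5*x^3 - 17*x^2 - 129*x - 180) = (x - 2)*(x + 4)*(x^3 + x^2 - 21*x - 45) = (x - 5)*(x - 2)*(x + 4)*(x^2 + 6*x + 9) = (x - 5)*(x - 2)*(x + 3)*(x + 4)*(x + 3)
(5) = (a - 4)*(a^3 + a^2 - 14*a - 24) = (a - 4)^2*(a^2 + 5*a + 6) = (a - 4)^2*(a + 2)*(a + 3)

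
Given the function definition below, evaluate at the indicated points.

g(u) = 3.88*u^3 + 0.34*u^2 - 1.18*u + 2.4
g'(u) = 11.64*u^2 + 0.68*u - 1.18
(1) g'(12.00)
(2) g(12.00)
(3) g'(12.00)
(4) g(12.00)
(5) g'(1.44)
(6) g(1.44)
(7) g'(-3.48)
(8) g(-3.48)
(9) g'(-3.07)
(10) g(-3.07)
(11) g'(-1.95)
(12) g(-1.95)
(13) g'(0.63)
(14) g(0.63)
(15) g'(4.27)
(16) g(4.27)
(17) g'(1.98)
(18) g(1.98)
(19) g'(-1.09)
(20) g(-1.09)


(1) = 1683.14
(2) = 6741.84
(3) = 1683.14
(4) = 6741.84
(5) = 23.94
(6) = 12.99
(7) = 137.42
(8) = -152.90
(9) = 106.44
(10) = -103.04
(11) = 41.76
(12) = -22.78
(13) = 3.87
(14) = 2.76
(15) = 213.95
(16) = 305.64
(17) = 45.80
(18) = 31.51
(19) = 11.91
(20) = -0.93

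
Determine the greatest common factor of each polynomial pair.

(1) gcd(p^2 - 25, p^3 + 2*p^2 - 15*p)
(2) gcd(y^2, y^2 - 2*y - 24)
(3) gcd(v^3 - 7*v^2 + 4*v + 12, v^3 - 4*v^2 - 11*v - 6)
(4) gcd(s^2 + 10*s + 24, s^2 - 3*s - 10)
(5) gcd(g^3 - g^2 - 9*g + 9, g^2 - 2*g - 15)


(1) = gcd((p - 5)*(p + 5), p*(p - 3)*(p + 5)) = p + 5
(2) = gcd(y^2, (y - 6)*(y + 4)) = 1
(3) = v^2 - 5*v - 6
(4) = 1
(5) = g + 3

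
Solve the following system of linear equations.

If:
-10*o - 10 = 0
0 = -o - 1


Then:
o = -1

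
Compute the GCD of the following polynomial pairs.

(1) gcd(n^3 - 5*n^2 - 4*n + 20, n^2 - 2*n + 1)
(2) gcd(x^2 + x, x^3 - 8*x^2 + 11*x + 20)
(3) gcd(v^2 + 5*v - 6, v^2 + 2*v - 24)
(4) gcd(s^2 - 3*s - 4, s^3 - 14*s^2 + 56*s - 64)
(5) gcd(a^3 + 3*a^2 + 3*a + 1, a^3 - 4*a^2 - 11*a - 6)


(1) = gcd((n - 5)*(n - 2)*(n + 2), (n - 1)^2) = 1
(2) = x + 1
(3) = v + 6
(4) = s - 4
(5) = gcd((a + 1)^3, (a - 6)*(a + 1)^2) = a^2 + 2*a + 1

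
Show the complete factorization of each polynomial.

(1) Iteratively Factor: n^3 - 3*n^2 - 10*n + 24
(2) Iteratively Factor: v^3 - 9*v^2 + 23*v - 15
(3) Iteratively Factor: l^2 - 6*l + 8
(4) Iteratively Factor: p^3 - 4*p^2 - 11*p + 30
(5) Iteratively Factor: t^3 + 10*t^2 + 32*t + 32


(1) = (n - 4)*(n^2 + n - 6) = (n - 4)*(n - 2)*(n + 3)
(2) = (v - 5)*(v^2 - 4*v + 3) = (v - 5)*(v - 1)*(v - 3)
(3) = (l - 4)*(l - 2)
(4) = (p - 2)*(p^2 - 2*p - 15) = (p - 2)*(p + 3)*(p - 5)
(5) = (t + 4)*(t^2 + 6*t + 8) = (t + 2)*(t + 4)*(t + 4)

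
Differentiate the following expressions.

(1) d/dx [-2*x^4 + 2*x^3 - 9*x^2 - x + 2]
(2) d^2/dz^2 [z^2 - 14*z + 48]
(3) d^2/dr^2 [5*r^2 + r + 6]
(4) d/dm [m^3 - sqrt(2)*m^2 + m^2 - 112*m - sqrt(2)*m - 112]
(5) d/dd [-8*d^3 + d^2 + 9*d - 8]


(1) = -8*x^3 + 6*x^2 - 18*x - 1
(2) = 2
(3) = 10
(4) = 3*m^2 - 2*sqrt(2)*m + 2*m - 112 - sqrt(2)
(5) = -24*d^2 + 2*d + 9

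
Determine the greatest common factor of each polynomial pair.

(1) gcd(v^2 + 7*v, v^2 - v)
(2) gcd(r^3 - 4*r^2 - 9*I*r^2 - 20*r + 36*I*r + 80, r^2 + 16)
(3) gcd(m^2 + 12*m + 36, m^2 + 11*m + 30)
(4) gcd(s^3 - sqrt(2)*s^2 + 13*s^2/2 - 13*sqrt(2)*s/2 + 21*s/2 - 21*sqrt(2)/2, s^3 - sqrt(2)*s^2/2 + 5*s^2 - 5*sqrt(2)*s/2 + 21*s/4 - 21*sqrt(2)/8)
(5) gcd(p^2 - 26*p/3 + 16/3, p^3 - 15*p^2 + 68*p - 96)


(1) = v
(2) = r - 4*I
(3) = m + 6
(4) = gcd((s + 3)*(s + 7/2)*(s - sqrt(2)), (s + 3/2)*(s + 7/2)*(s - sqrt(2)/2)) = s + 7/2
(5) = gcd((p - 8)*(p - 2/3), (p - 8)*(p - 4)*(p - 3)) = p - 8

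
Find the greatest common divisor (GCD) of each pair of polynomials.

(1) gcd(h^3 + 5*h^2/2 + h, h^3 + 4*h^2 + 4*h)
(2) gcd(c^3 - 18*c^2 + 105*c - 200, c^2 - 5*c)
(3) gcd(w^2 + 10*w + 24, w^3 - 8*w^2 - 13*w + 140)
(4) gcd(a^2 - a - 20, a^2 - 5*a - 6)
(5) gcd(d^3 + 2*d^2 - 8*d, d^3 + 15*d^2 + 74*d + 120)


(1) = h^2 + 2*h
(2) = gcd((c - 8)*(c - 5)^2, c*(c - 5)) = c - 5
(3) = w + 4
(4) = 1
(5) = gcd(d*(d - 2)*(d + 4), (d + 4)*(d + 5)*(d + 6)) = d + 4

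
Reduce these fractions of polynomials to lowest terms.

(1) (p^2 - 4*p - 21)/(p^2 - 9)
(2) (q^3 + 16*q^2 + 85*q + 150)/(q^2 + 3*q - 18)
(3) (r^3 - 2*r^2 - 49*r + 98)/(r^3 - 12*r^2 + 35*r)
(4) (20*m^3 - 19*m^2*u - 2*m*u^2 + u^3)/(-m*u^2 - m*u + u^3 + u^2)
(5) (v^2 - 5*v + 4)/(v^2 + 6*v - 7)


(1) = (p - 7)/(p - 3)
(2) = (q^2 + 10*q + 25)/(q - 3)
(3) = (r^2 + 5*r - 14)/(r^2 - 5*r)
(4) = (-20*m^2 - m*u + u^2)/(u^2 + u)
(5) = (v - 4)/(v + 7)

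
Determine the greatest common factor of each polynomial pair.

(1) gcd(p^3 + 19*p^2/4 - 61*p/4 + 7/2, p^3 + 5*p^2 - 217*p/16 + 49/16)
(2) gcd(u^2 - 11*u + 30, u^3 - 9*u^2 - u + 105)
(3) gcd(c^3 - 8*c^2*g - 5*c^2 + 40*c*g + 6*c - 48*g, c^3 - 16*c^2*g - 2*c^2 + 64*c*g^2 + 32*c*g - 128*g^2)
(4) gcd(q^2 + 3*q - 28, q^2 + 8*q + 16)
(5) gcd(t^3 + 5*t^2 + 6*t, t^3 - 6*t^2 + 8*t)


(1) = gcd((p - 2)*(p - 1/4)*(p + 7), (p - 7/4)*(p - 1/4)*(p + 7)) = p^2 + 27*p/4 - 7/4
(2) = u - 5
(3) = c^2 - 8*c*g - 2*c + 16*g
(4) = 1
(5) = t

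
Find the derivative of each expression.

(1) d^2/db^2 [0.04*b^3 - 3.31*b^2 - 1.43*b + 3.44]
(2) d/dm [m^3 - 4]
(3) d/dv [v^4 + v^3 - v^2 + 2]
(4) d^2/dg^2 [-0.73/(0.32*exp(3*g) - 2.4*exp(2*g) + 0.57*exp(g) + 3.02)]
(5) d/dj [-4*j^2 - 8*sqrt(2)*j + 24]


(1) = 0.24*b - 6.62
(2) = 3*m^2
(3) = v*(4*v^2 + 3*v - 2)
(4) = (-0.73*(0.96*exp(2*g) - 4.8*exp(g) + 0.57)*(1.92*exp(2*g) - 9.6*exp(g) + 1.14)*exp(g) + (2.1024*exp(2*g) - 7.008*exp(g) + 0.4161)*(0.32*exp(3*g) - 2.4*exp(2*g) + 0.57*exp(g) + 3.02))*exp(g)/(0.32*exp(3*g) - 2.4*exp(2*g) + 0.57*exp(g) + 3.02)^3
(5) = -8*j - 8*sqrt(2)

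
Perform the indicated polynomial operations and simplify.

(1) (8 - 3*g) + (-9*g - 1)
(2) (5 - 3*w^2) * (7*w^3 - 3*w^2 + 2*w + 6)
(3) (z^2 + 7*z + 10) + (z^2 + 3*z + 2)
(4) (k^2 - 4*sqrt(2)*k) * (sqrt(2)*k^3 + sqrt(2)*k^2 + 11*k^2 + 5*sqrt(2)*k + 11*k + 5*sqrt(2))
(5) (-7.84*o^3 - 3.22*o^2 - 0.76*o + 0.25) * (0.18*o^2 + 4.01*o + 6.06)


(1) = 7 - 12*g
(2) = -21*w^5 + 9*w^4 + 29*w^3 - 33*w^2 + 10*w + 30
(3) = 2*z^2 + 10*z + 12
(4) = sqrt(2)*k^5 + sqrt(2)*k^4 + 3*k^4 - 39*sqrt(2)*k^3 + 3*k^3 - 39*sqrt(2)*k^2 - 40*k^2 - 40*k
(5) = -1.4112*o^5 - 32.018*o^4 - 60.5594*o^3 - 22.5158*o^2 - 3.6031*o + 1.515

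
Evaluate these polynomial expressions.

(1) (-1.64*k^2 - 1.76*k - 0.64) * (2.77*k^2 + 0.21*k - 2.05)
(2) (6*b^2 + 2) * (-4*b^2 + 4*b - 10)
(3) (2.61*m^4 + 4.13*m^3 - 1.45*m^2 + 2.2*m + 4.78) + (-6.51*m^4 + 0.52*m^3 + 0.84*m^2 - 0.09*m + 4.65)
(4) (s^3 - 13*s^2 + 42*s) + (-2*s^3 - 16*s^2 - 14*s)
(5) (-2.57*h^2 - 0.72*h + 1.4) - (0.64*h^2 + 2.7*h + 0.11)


(1) = -4.5428*k^4 - 5.2196*k^3 + 1.2196*k^2 + 3.4736*k + 1.312
(2) = -24*b^4 + 24*b^3 - 68*b^2 + 8*b - 20
(3) = -3.9*m^4 + 4.65*m^3 - 0.61*m^2 + 2.11*m + 9.43
(4) = -s^3 - 29*s^2 + 28*s
(5) = -3.21*h^2 - 3.42*h + 1.29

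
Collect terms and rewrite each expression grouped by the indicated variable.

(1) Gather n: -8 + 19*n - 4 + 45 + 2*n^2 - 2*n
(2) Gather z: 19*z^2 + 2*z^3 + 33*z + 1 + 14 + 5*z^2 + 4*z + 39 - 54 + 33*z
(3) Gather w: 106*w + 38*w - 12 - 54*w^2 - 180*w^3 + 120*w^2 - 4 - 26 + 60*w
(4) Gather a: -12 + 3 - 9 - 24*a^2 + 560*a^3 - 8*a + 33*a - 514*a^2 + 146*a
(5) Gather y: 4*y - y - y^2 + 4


(1) = 2*n^2 + 17*n + 33
(2) = 2*z^3 + 24*z^2 + 70*z
(3) = -180*w^3 + 66*w^2 + 204*w - 42
(4) = 560*a^3 - 538*a^2 + 171*a - 18
(5) = -y^2 + 3*y + 4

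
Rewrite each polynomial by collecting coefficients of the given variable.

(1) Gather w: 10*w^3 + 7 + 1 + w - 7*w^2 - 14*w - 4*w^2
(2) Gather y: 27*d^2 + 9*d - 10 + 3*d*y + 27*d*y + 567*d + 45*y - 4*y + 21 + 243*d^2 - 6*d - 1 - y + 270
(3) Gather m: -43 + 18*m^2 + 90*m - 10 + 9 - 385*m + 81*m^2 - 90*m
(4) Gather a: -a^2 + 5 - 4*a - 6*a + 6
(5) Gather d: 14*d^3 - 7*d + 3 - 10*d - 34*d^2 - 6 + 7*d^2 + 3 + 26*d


(1) = 10*w^3 - 11*w^2 - 13*w + 8
(2) = 270*d^2 + 570*d + y*(30*d + 40) + 280
(3) = 99*m^2 - 385*m - 44
(4) = -a^2 - 10*a + 11
(5) = 14*d^3 - 27*d^2 + 9*d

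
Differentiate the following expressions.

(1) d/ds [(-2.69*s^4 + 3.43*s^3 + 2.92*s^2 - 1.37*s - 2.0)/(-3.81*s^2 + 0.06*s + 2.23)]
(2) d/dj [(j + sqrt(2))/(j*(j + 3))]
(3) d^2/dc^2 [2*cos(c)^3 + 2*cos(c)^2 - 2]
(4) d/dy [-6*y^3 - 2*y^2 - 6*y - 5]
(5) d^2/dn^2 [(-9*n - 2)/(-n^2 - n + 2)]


(1) = (20.4978*s^5 - 13.5525*s^4 - 23.5832*s^3 + 17.9022*s^2 - 2.2168*s - 2.9351)/(14.5161*s^4 - 0.4572*s^3 - 16.989*s^2 + 0.2676*s + 4.9729)
(2) = (-j^2 - 2*sqrt(2)*j - 3*sqrt(2))/(j^2*(j^2 + 6*j + 9))
(3) = -3*cos(c)/2 - 4*cos(2*c) - 9*cos(3*c)/2
(4) = -18*y^2 - 4*y - 6
(5) = 2*((2*n + 1)^2*(9*n + 2) - (27*n + 11)*(n^2 + n - 2))/(n^2 + n - 2)^3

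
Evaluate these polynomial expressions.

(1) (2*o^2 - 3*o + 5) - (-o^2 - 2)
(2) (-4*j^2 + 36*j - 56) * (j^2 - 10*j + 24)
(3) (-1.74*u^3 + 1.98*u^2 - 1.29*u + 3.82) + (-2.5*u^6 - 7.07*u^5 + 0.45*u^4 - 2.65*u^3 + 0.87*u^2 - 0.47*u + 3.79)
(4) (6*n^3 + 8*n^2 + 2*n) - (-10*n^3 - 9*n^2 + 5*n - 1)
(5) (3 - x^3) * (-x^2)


(1) = 3*o^2 - 3*o + 7
(2) = -4*j^4 + 76*j^3 - 512*j^2 + 1424*j - 1344
(3) = -2.5*u^6 - 7.07*u^5 + 0.45*u^4 - 4.39*u^3 + 2.85*u^2 - 1.76*u + 7.61
(4) = 16*n^3 + 17*n^2 - 3*n + 1
(5) = x^5 - 3*x^2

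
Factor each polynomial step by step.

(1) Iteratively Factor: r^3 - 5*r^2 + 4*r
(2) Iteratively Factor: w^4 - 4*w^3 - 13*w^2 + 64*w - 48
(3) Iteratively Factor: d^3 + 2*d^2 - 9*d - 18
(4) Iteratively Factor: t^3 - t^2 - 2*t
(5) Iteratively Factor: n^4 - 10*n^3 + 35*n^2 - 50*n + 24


(1) = (r - 4)*(r^2 - r) = r*(r - 4)*(r - 1)
(2) = (w - 1)*(w^3 - 3*w^2 - 16*w + 48) = (w - 4)*(w - 1)*(w^2 + w - 12) = (w - 4)*(w - 1)*(w + 4)*(w - 3)
(3) = (d + 3)*(d^2 - d - 6) = (d + 2)*(d + 3)*(d - 3)
(4) = (t)*(t^2 - t - 2) = t*(t - 2)*(t + 1)
(5) = (n - 4)*(n^3 - 6*n^2 + 11*n - 6) = (n - 4)*(n - 2)*(n^2 - 4*n + 3) = (n - 4)*(n - 2)*(n - 1)*(n - 3)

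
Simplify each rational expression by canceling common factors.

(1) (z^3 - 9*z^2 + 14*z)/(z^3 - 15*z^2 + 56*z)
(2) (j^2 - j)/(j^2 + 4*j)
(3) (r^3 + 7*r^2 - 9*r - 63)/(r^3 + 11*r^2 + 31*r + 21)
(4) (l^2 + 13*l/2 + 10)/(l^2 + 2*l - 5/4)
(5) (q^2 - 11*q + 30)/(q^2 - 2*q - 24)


(1) = (z - 2)/(z - 8)
(2) = (j - 1)/(j + 4)
(3) = (r - 3)/(r + 1)
(4) = (2*l + 8)/(2*l - 1)
(5) = (q - 5)/(q + 4)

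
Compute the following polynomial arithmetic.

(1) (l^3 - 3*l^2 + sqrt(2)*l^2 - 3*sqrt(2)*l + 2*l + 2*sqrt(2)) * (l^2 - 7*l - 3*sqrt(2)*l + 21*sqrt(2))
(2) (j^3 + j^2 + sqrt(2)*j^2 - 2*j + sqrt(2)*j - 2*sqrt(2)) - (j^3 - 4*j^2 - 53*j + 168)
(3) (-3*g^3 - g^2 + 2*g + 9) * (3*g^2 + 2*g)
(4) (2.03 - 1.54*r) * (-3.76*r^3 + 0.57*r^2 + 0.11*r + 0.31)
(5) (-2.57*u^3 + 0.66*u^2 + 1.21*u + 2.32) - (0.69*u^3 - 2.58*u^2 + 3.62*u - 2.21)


(1) = l^5 - 10*l^4 - 2*sqrt(2)*l^4 + 17*l^3 + 20*sqrt(2)*l^3 - 46*sqrt(2)*l^2 + 46*l^2 - 138*l + 28*sqrt(2)*l + 84
(2) = sqrt(2)*j^2 + 5*j^2 + sqrt(2)*j + 51*j - 168 - 2*sqrt(2)
(3) = -9*g^5 - 9*g^4 + 4*g^3 + 31*g^2 + 18*g
(4) = 5.7904*r^4 - 8.5106*r^3 + 0.9877*r^2 - 0.2541*r + 0.6293
(5) = -3.26*u^3 + 3.24*u^2 - 2.41*u + 4.53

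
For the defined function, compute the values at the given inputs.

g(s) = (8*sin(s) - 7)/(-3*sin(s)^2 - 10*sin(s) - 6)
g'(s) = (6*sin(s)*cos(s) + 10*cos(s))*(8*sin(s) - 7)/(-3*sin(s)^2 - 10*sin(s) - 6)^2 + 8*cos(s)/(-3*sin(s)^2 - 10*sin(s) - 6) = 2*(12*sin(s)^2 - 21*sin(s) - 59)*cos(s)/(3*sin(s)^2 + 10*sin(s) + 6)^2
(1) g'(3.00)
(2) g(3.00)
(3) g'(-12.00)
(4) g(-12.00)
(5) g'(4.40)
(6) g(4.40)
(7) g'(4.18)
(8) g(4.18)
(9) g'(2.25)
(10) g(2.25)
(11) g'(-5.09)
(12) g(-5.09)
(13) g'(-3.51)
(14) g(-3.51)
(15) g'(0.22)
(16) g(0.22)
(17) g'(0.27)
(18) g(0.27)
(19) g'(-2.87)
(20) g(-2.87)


(1) = 2.19
(2) = 0.79
(3) = -0.75
(4) = 0.22
(5) = 27.08
(6) = -18.28
(7) = 214.76
(8) = -35.72
(9) = 0.35
(10) = 0.05
(11) = -0.16
(12) = -0.02
(13) = 1.22
(14) = 0.41
(15) = -1.77
(16) = 0.63
(17) = -1.56
(18) = 0.55
(19) = 8.10
(20) = 2.59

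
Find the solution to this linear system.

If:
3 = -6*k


Then:
k = -1/2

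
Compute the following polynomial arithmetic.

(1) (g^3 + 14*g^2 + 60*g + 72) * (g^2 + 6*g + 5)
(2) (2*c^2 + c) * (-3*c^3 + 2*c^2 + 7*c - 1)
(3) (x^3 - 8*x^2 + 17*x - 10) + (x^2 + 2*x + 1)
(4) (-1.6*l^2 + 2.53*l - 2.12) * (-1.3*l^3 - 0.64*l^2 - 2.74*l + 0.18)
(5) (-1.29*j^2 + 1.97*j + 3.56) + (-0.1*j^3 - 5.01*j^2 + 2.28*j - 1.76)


(1) = g^5 + 20*g^4 + 149*g^3 + 502*g^2 + 732*g + 360
(2) = -6*c^5 + c^4 + 16*c^3 + 5*c^2 - c
(3) = x^3 - 7*x^2 + 19*x - 9
(4) = 2.08*l^5 - 2.265*l^4 + 5.5208*l^3 - 5.8634*l^2 + 6.2642*l - 0.3816
(5) = -0.1*j^3 - 6.3*j^2 + 4.25*j + 1.8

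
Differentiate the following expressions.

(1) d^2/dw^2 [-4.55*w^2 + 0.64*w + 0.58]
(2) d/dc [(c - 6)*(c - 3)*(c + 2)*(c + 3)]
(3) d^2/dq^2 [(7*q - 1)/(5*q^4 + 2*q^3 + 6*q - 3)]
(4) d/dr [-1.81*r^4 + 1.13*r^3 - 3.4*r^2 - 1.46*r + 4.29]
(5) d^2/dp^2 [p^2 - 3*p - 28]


(1) = -9.10000000000000
(2) = 4*c^3 - 12*c^2 - 42*c + 36
(3) = 4*(2*(7*q - 1)*(10*q^3 + 3*q^2 + 3)^2 - (70*q^3 + 21*q^2 + 3*q*(5*q + 1)*(7*q - 1) + 21)*(5*q^4 + 2*q^3 + 6*q - 3))/(5*q^4 + 2*q^3 + 6*q - 3)^3
(4) = -7.24*r^3 + 3.39*r^2 - 6.8*r - 1.46
(5) = 2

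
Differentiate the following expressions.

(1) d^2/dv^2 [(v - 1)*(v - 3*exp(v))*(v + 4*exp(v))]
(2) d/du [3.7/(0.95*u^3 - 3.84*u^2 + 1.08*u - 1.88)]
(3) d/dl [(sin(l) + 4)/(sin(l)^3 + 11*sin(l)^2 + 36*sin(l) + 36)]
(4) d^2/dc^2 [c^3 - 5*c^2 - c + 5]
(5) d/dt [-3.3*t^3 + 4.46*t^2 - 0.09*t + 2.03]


(1) = v^2*exp(v) - 48*v*exp(2*v) + 3*v*exp(v) + 6*v - 2
(2) = (-10.545*u^2 + 28.416*u - 3.996)/(0.95*u^3 - 3.84*u^2 + 1.08*u - 1.88)^2
(3) = -(2*sin(l)^3 + 23*sin(l)^2 + 88*sin(l) + 108)*cos(l)/(sin(l)^3 + 11*sin(l)^2 + 36*sin(l) + 36)^2
(4) = 6*c - 10
(5) = -9.9*t^2 + 8.92*t - 0.09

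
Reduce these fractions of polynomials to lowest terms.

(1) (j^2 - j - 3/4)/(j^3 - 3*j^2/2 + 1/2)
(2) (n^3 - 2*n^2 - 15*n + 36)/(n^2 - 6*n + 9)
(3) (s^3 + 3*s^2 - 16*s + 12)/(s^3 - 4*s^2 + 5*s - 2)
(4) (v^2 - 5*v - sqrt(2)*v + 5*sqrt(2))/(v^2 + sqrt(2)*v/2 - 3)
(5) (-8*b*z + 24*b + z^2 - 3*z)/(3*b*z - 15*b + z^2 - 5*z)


(1) = (2*j - 3)/(2*j^2 - 4*j + 2)
(2) = n + 4
(3) = (s + 6)/(s - 1)
(4) = (2*v - 10)/(2*v + 3*sqrt(2))
(5) = (-8*b*z + 24*b + z^2 - 3*z)/(3*b*z - 15*b + z^2 - 5*z)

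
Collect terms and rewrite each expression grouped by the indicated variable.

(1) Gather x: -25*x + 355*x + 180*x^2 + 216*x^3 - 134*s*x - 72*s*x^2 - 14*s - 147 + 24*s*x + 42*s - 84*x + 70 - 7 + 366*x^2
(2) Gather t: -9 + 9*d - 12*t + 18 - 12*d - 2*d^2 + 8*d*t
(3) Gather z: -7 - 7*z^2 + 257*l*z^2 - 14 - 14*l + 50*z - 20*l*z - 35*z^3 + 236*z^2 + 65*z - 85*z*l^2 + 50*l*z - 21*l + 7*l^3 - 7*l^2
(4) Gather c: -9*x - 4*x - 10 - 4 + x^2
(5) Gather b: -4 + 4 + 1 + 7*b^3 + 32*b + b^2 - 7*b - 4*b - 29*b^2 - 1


(1) = 28*s + 216*x^3 + x^2*(546 - 72*s) + x*(246 - 110*s) - 84
(2) = -2*d^2 - 3*d + t*(8*d - 12) + 9
(3) = 7*l^3 - 7*l^2 - 35*l - 35*z^3 + z^2*(257*l + 229) + z*(-85*l^2 + 30*l + 115) - 21
(4) = x^2 - 13*x - 14
(5) = 7*b^3 - 28*b^2 + 21*b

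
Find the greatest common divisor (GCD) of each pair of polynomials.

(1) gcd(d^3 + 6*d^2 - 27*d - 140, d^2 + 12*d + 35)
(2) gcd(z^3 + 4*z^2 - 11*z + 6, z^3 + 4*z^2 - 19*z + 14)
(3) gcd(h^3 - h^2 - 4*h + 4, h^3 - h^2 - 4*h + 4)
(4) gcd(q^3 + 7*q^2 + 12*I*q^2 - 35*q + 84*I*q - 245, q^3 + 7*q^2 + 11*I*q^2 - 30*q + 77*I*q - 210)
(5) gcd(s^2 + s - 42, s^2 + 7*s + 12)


(1) = gcd((d - 5)*(d + 4)*(d + 7), (d + 5)*(d + 7)) = d + 7
(2) = z - 1
(3) = gcd((h - 2)*(h - 1)*(h + 2), (h - 2)*(h - 1)*(h + 2)) = h^3 - h^2 - 4*h + 4
(4) = q^2 + q*(7 + 5*I) + 35*I
(5) = gcd((s - 6)*(s + 7), (s + 3)*(s + 4)) = 1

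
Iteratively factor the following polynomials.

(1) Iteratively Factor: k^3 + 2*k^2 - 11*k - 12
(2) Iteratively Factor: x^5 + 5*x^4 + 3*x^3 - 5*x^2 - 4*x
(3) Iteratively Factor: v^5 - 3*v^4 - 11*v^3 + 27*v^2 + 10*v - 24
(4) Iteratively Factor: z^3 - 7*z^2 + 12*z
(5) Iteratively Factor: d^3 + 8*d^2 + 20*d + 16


(1) = (k + 1)*(k^2 + k - 12) = (k + 1)*(k + 4)*(k - 3)
(2) = (x + 1)*(x^4 + 4*x^3 - x^2 - 4*x) = (x - 1)*(x + 1)*(x^3 + 5*x^2 + 4*x) = x*(x - 1)*(x + 1)*(x^2 + 5*x + 4) = x*(x - 1)*(x + 1)^2*(x + 4)
(3) = (v - 4)*(v^4 + v^3 - 7*v^2 - v + 6) = (v - 4)*(v + 1)*(v^3 - 7*v + 6) = (v - 4)*(v - 2)*(v + 1)*(v^2 + 2*v - 3) = (v - 4)*(v - 2)*(v - 1)*(v + 1)*(v + 3)
(4) = (z - 4)*(z^2 - 3*z) = z*(z - 4)*(z - 3)
(5) = (d + 2)*(d^2 + 6*d + 8) = (d + 2)*(d + 4)*(d + 2)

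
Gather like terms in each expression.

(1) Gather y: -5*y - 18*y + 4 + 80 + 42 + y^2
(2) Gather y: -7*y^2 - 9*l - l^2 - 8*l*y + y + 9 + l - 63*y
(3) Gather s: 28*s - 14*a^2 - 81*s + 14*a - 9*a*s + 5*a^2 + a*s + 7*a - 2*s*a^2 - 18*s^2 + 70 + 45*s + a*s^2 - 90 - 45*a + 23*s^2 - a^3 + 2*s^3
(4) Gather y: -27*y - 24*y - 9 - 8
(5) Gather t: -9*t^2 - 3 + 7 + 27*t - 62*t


(1) = y^2 - 23*y + 126
(2) = -l^2 - 8*l - 7*y^2 + y*(-8*l - 62) + 9
(3) = -a^3 - 9*a^2 - 24*a + 2*s^3 + s^2*(a + 5) + s*(-2*a^2 - 8*a - 8) - 20
(4) = -51*y - 17
(5) = -9*t^2 - 35*t + 4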